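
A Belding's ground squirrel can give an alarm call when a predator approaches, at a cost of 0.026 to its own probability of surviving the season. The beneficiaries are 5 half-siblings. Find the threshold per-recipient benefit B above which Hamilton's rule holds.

0.0208

r to a half-sibling = 1/4 (half-sibs share one parent — one path of length 2: r = (1/2)^2 = 1/4).
Hamilton's rule with n recipients of equal r: n·r·B > C, so B > C/(n·r) = 0.026/(5·0.25) = 0.0208.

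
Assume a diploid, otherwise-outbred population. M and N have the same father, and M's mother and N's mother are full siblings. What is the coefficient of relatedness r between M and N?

Wright's path rule: contributions from independent ancestry routes add.
M and N are related in two ways: half-sibs through their shared father (r = 1/4) and first cousins through their mothers (r = 1/8).
r = 1/4 + 1/8 = 3/8 = 0.375.

0.375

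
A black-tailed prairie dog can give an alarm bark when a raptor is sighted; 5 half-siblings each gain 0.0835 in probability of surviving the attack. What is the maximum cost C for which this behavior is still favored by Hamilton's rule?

r to a half-sibling = 0.25 (half-sibs share one parent — one path of length 2: r = (1/2)^2 = 1/4).
Hamilton's rule: n·r·B > C, so the trait is favored while C < n·r·B = 5·0.25·0.0835 = 0.104375.

0.104375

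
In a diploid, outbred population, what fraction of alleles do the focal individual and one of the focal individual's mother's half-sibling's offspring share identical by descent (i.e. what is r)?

Each parent–offspring link contributes a factor of 1/2, and independent paths through distinct common ancestors add.
Half first cousins share one grandparent — one path of length 4: r = (1/2)^4 = 1/16.

0.0625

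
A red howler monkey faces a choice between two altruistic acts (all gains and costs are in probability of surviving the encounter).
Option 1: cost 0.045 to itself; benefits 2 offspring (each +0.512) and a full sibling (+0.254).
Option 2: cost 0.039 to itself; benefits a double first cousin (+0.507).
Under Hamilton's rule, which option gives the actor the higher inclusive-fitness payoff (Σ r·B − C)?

Option 1

Option 1: r to an offspring = 0.5.
Option 1: r to a full sibling = 0.5.
Option 1: Σ r·B − C = (2·0.5·0.512 + 1·0.5·0.254) − 0.045 = 0.594.
Option 2: r to a double first cousin = 0.25.
Option 2: Σ r·B − C = (1·0.25·0.507) − 0.039 = 0.08775.
Option 1 has the higher net inclusive-fitness payoff.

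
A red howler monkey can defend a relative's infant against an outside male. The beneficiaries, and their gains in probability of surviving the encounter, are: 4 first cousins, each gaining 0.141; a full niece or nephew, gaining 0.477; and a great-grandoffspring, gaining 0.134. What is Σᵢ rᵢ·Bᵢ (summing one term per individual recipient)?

0.2065

r to a first cousin = 1/8 (first cousins share one grandparent pair — two paths of length 4: r = 2·(1/2)^4 = 1/8).
r to a full niece or nephew = 1/4 (full aunt/uncle↔niece/nephew: two paths of length 3 through the shared grandparent pair: r = 2·(1/2)^3 = 1/4).
r to a great-grandoffspring = 1/8 (three parent–offspring links: r = (1/2)^3 = 1/8).
Summing one r·B term per recipient: 4·0.125·0.141 + 1·0.25·0.477 + 1·0.125·0.134 = 0.2065.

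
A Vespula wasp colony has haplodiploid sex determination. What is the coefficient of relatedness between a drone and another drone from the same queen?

0.5

Haploid brothers each carry a random half of the queen's diploid genome, so on average they share half: r = 1/2.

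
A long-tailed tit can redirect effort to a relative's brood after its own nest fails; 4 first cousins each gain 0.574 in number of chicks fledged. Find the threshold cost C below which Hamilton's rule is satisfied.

0.287

r to a first cousin = 0.125 (first cousins share one grandparent pair — two paths of length 4: r = 2·(1/2)^4 = 1/8).
Hamilton's rule: n·r·B > C, so the trait is favored while C < n·r·B = 4·0.125·0.574 = 0.287.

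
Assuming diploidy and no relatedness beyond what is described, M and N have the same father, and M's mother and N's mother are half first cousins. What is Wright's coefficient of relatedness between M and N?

0.265625

Independent pedigree routes through distinct common ancestors add.
M and N are related in two ways: half-sibs through their shared father (r = 1/4) and half second cousins through their mothers (r = 1/64).
r = 1/4 + 1/64 = 0.265625.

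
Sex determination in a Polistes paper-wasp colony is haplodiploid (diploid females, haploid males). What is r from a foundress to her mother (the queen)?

One meiotic link between diploid queen and diploid daughter: r = 1/2.

0.5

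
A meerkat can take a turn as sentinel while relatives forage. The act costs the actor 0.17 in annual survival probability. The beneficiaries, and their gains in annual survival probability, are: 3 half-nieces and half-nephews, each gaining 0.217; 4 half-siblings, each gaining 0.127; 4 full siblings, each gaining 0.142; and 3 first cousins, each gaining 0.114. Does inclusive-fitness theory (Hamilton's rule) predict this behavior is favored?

Hamilton's rule: the trait is favored when the sum of r·B over every recipient exceeds the actor's cost C.
r to a half-niece or half-nephew = 0.125 (half-aunt/uncle↔niece/nephew: one path of length 3: r = (1/2)^3 = 1/8).
r to a half-sibling = 0.25 (half-sibs share one parent — one path of length 2: r = (1/2)^2 = 1/4).
r to a full sibling = 1/2 (full sibs share both parents — two paths of length 2: r = 2·(1/2)^2 = 1/2).
r to a first cousin = 0.125 (first cousins share one grandparent pair — two paths of length 4: r = 2·(1/2)^4 = 1/8).
Summing one r·B term per recipient: 3·0.125·0.217 + 4·0.25·0.127 + 4·0.5·0.142 + 3·0.125·0.114 = 0.535125.
0.535125 > 0.17: the indirect benefit exceeds the cost.

Yes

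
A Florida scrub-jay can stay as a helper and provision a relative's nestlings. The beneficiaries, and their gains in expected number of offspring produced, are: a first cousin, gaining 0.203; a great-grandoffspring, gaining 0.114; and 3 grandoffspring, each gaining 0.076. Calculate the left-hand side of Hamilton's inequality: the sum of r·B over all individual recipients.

r to a first cousin = 0.125 (first cousins share one grandparent pair — two paths of length 4: r = 2·(1/2)^4 = 1/8).
r to a great-grandoffspring = 0.125 (three parent–offspring links: r = (1/2)^3 = 1/8).
r to a grandoffspring = 0.25 (two parent–offspring links: r = (1/2)^2 = 1/4).
Summing one r·B term per recipient: 1·0.125·0.203 + 1·0.125·0.114 + 3·0.25·0.076 = 0.096625.

0.096625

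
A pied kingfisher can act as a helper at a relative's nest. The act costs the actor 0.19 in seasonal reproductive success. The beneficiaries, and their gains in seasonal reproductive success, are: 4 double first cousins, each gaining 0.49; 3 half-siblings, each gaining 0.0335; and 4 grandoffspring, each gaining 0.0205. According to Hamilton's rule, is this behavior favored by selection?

Hamilton's rule: the trait is favored when the sum of r·B over every recipient exceeds the actor's cost C.
r to a double first cousin = 0.25 (double first cousins share both grandparent pairs — four paths of length 4: r = 4·(1/2)^4 = 1/4).
r to a half-sibling = 0.25 (half-sibs share one parent — one path of length 2: r = (1/2)^2 = 1/4).
r to a grandoffspring = 1/4 (two parent–offspring links: r = (1/2)^2 = 1/4).
Summing one r·B term per recipient: 4·0.25·0.49 + 3·0.25·0.0335 + 4·0.25·0.0205 = 0.535625.
0.535625 > 0.19: the indirect benefit exceeds the cost.

Yes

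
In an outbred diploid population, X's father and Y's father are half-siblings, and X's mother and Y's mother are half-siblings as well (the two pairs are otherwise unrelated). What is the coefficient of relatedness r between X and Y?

Relatedness sums over independent paths through distinct common ancestors.
X and Y are related in two ways: half first cousins through their fathers (r = 1/16) and half first cousins through their mothers (r = 1/16).
r = 1/16 + 1/16 = 1/8 = 0.125.

0.125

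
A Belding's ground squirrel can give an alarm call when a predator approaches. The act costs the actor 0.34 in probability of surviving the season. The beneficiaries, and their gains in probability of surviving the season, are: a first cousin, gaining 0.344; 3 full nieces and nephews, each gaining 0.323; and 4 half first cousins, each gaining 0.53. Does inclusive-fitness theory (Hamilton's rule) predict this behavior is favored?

Hamilton's rule: the trait is favored when the sum of r·B over every recipient exceeds the actor's cost C.
r to a first cousin = 0.125 (first cousins share one grandparent pair — two paths of length 4: r = 2·(1/2)^4 = 1/8).
r to a full niece or nephew = 1/4 (full aunt/uncle↔niece/nephew: two paths of length 3 through the shared grandparent pair: r = 2·(1/2)^3 = 1/4).
r to a half first cousin = 1/16 (half first cousins share one grandparent — one path of length 4: r = (1/2)^4 = 1/16).
Summing one r·B term per recipient: 1·0.125·0.344 + 3·0.25·0.323 + 4·0.0625·0.53 = 0.41775.
0.41775 > 0.34: the indirect benefit exceeds the cost.

Yes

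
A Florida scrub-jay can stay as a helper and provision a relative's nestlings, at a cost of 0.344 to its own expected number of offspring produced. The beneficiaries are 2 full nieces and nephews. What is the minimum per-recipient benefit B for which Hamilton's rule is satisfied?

r to a full niece or nephew = 0.25 (full aunt/uncle↔niece/nephew: two paths of length 3 through the shared grandparent pair: r = 2·(1/2)^3 = 1/4).
Hamilton's rule with n recipients of equal r: n·r·B > C, so B > C/(n·r) = 0.344/(2·0.25) = 0.688.

0.688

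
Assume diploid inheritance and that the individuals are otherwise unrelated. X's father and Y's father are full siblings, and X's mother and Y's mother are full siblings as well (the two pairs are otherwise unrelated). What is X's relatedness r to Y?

Independent pedigree routes through distinct common ancestors add.
X and Y are related in two ways: first cousins through their fathers (r = 1/8) and first cousins through their mothers (r = 1/8) — i.e. double first cousins.
r = 1/8 + 1/8 = 0.25.

0.25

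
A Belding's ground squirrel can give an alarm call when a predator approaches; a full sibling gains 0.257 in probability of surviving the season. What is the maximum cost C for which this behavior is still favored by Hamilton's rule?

r to a full sibling = 1/2 (full sibs share both parents — two paths of length 2: r = 2·(1/2)^2 = 1/2).
Hamilton's rule: n·r·B > C, so the trait is favored while C < n·r·B = 1·0.5·0.257 = 0.1285.

0.1285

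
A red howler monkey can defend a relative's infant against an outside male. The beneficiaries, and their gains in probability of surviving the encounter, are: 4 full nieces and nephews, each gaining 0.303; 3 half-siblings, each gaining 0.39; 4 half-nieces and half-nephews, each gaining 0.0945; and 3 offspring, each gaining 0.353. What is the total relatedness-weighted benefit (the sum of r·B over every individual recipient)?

r to a full niece or nephew = 1/4 (full aunt/uncle↔niece/nephew: two paths of length 3 through the shared grandparent pair: r = 2·(1/2)^3 = 1/4).
r to a half-sibling = 0.25 (half-sibs share one parent — one path of length 2: r = (1/2)^2 = 1/4).
r to a half-niece or half-nephew = 0.125 (half-aunt/uncle↔niece/nephew: one path of length 3: r = (1/2)^3 = 1/8).
r to an offspring = 0.5 (one parent–offspring link: r = (1/2)^1 = 1/2).
Summing one r·B term per recipient: 4·0.25·0.303 + 3·0.25·0.39 + 4·0.125·0.0945 + 3·0.5·0.353 = 1.17225.

1.17225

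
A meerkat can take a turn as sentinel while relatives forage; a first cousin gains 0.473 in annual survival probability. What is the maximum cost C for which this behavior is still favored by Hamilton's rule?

r to a first cousin = 1/8 (first cousins share one grandparent pair — two paths of length 4: r = 2·(1/2)^4 = 1/8).
Hamilton's rule: n·r·B > C, so the trait is favored while C < n·r·B = 1·0.125·0.473 = 0.059125.

0.059125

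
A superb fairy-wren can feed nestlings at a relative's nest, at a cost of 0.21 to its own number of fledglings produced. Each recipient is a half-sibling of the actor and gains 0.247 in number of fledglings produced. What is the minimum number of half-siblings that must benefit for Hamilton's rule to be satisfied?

4

r to a half-sibling = 0.25 (half-sibs share one parent — one path of length 2: r = (1/2)^2 = 1/4).
Hamilton's rule: n·r·B > C  ⇒  n > C/(r·B) = 0.21/(0.25·0.247) = 3.401.
The smallest integer exceeding 3.401 is 4.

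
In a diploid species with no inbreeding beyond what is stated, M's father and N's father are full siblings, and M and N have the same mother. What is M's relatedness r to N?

0.375

With two independent routes of shared ancestry, r is the sum of the two contributions.
M and N are related in two ways: first cousins through their fathers (r = 1/8) and half-sibs through their shared mother (r = 1/4).
r = 1/8 + 1/4 = 0.375.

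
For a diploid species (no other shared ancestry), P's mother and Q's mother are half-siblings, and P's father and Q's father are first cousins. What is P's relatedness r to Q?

Wright's path rule: contributions from independent ancestry routes add.
P and Q are related in two ways: half first cousins through their mothers (r = 1/16) and second cousins through their fathers (r = 1/32).
r = 1/16 + 1/32 = 0.09375.

0.09375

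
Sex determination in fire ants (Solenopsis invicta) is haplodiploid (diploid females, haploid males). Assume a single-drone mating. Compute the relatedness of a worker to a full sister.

Haplodiploid full sisters inherit their father's entire haploid genome identically (contributing 1/2) and on average half of their mother's contribution (1/2 · 1/2 = 1/4); r = 1/2 + 1/4 = 3/4.

0.75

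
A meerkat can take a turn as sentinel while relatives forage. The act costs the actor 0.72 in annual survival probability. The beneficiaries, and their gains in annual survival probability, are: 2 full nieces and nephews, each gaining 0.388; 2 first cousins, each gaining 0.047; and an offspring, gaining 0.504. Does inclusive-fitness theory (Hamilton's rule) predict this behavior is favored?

No

Hamilton's rule: the trait is favored when the sum of r·B over every recipient exceeds the actor's cost C.
r to a full niece or nephew = 1/4 (full aunt/uncle↔niece/nephew: two paths of length 3 through the shared grandparent pair: r = 2·(1/2)^3 = 1/4).
r to a first cousin = 0.125 (first cousins share one grandparent pair — two paths of length 4: r = 2·(1/2)^4 = 1/8).
r to an offspring = 0.5 (one parent–offspring link: r = (1/2)^1 = 1/2).
Summing one r·B term per recipient: 2·0.25·0.388 + 2·0.125·0.047 + 1·0.5·0.504 = 0.45775.
0.45775 < 0.72: the indirect benefit is less than the cost.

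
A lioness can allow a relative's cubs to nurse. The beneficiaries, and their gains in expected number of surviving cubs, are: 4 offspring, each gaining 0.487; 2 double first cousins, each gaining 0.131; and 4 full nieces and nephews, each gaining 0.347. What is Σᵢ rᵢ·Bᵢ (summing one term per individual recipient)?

r to an offspring = 0.5 (one parent–offspring link: r = (1/2)^1 = 1/2).
r to a double first cousin = 1/4 (double first cousins share both grandparent pairs — four paths of length 4: r = 4·(1/2)^4 = 1/4).
r to a full niece or nephew = 0.25 (full aunt/uncle↔niece/nephew: two paths of length 3 through the shared grandparent pair: r = 2·(1/2)^3 = 1/4).
Summing one r·B term per recipient: 4·0.5·0.487 + 2·0.25·0.131 + 4·0.25·0.347 = 1.3865.

1.3865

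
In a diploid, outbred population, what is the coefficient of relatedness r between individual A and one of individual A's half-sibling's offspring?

0.125

Each parent–offspring link contributes a factor of 1/2, and independent paths through distinct common ancestors add.
Half-aunt/uncle↔niece/nephew: one path of length 3: r = (1/2)^3 = 1/8.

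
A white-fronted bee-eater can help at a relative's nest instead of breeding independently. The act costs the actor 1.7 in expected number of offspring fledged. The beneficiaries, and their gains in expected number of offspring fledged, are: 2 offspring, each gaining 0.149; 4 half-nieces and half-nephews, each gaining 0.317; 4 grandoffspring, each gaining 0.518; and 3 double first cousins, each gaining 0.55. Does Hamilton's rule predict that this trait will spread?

Hamilton's rule: the trait is favored when the sum of r·B over every recipient exceeds the actor's cost C.
r to an offspring = 1/2 (one parent–offspring link: r = (1/2)^1 = 1/2).
r to a half-niece or half-nephew = 1/8 (half-aunt/uncle↔niece/nephew: one path of length 3: r = (1/2)^3 = 1/8).
r to a grandoffspring = 0.25 (two parent–offspring links: r = (1/2)^2 = 1/4).
r to a double first cousin = 0.25 (double first cousins share both grandparent pairs — four paths of length 4: r = 4·(1/2)^4 = 1/4).
Summing one r·B term per recipient: 2·0.5·0.149 + 4·0.125·0.317 + 4·0.25·0.518 + 3·0.25·0.55 = 1.238.
1.238 < 1.7: the indirect benefit is less than the cost.

No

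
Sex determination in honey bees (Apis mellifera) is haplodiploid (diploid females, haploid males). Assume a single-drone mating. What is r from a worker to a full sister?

Haplodiploid full sisters inherit their father's entire haploid genome identically (contributing 1/2) and on average half of their mother's contribution (1/2 · 1/2 = 1/4); r = 1/2 + 1/4 = 3/4.

0.75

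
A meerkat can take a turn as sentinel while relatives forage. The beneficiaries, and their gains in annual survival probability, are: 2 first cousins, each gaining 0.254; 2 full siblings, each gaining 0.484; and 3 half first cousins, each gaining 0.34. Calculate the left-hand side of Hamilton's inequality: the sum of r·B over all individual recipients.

r to a first cousin = 1/8 (first cousins share one grandparent pair — two paths of length 4: r = 2·(1/2)^4 = 1/8).
r to a full sibling = 1/2 (full sibs share both parents — two paths of length 2: r = 2·(1/2)^2 = 1/2).
r to a half first cousin = 1/16 (half first cousins share one grandparent — one path of length 4: r = (1/2)^4 = 1/16).
Summing one r·B term per recipient: 2·0.125·0.254 + 2·0.5·0.484 + 3·0.0625·0.34 = 0.61125.

0.61125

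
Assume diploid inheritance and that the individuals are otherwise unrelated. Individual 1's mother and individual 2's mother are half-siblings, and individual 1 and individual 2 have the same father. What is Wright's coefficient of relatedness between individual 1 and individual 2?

0.3125

Independent pedigree routes through distinct common ancestors add.
Individual 1 and individual 2 are related in two ways: half first cousins through their mothers (r = 1/16) and half-sibs through their shared father (r = 1/4).
r = 1/16 + 1/4 = 0.3125.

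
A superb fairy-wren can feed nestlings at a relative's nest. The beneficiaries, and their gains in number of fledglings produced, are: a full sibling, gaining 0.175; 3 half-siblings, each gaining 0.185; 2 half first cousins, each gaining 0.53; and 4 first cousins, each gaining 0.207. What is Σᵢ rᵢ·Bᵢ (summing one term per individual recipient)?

0.396

r to a full sibling = 0.5 (full sibs share both parents — two paths of length 2: r = 2·(1/2)^2 = 1/2).
r to a half-sibling = 0.25 (half-sibs share one parent — one path of length 2: r = (1/2)^2 = 1/4).
r to a half first cousin = 1/16 (half first cousins share one grandparent — one path of length 4: r = (1/2)^4 = 1/16).
r to a first cousin = 0.125 (first cousins share one grandparent pair — two paths of length 4: r = 2·(1/2)^4 = 1/8).
Summing one r·B term per recipient: 1·0.5·0.175 + 3·0.25·0.185 + 2·0.0625·0.53 + 4·0.125·0.207 = 0.396.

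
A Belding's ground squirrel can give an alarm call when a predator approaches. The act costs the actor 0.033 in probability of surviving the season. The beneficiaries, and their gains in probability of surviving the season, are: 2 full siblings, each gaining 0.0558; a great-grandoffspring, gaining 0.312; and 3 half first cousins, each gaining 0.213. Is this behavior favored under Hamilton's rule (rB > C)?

Yes

Hamilton's rule: the trait is favored when the sum of r·B over every recipient exceeds the actor's cost C.
r to a full sibling = 1/2 (full sibs share both parents — two paths of length 2: r = 2·(1/2)^2 = 1/2).
r to a great-grandoffspring = 0.125 (three parent–offspring links: r = (1/2)^3 = 1/8).
r to a half first cousin = 0.0625 (half first cousins share one grandparent — one path of length 4: r = (1/2)^4 = 1/16).
Summing one r·B term per recipient: 2·0.5·0.0558 + 1·0.125·0.312 + 3·0.0625·0.213 = 0.1347375.
0.1347375 > 0.033: the indirect benefit exceeds the cost.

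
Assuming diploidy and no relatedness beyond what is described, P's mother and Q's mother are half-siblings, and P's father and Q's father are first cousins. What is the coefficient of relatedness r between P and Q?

Relatedness sums over independent paths through distinct common ancestors.
P and Q are related in two ways: half first cousins through their mothers (r = 1/16) and second cousins through their fathers (r = 1/32).
r = 1/16 + 1/32 = 0.09375.

0.09375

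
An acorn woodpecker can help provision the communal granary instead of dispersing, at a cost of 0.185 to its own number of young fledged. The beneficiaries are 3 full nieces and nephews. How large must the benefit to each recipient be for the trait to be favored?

0.2467

r to a full niece or nephew = 0.25 (full aunt/uncle↔niece/nephew: two paths of length 3 through the shared grandparent pair: r = 2·(1/2)^3 = 1/4).
Hamilton's rule with n recipients of equal r: n·r·B > C, so B > C/(n·r) = 0.185/(3·0.25) = 0.2467.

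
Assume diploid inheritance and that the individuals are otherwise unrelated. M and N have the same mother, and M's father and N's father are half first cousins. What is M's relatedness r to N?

Wright's path rule: contributions from independent ancestry routes add.
M and N are related in two ways: half-sibs through their shared mother (r = 1/4) and half second cousins through their fathers (r = 1/64).
r = 1/4 + 1/64 = 17/64 = 0.265625.

0.265625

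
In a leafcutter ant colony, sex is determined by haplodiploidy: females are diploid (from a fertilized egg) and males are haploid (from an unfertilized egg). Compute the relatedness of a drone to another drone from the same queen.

0.5

Haploid brothers each carry a random half of the queen's diploid genome, so on average they share half: r = 1/2.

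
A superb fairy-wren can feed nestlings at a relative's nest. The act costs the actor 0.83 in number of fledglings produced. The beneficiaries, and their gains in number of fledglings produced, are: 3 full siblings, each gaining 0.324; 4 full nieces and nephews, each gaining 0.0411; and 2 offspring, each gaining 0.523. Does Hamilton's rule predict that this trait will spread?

Yes

Hamilton's rule: the trait is favored when the sum of r·B over every recipient exceeds the actor's cost C.
r to a full sibling = 0.5 (full sibs share both parents — two paths of length 2: r = 2·(1/2)^2 = 1/2).
r to a full niece or nephew = 1/4 (full aunt/uncle↔niece/nephew: two paths of length 3 through the shared grandparent pair: r = 2·(1/2)^3 = 1/4).
r to an offspring = 1/2 (one parent–offspring link: r = (1/2)^1 = 1/2).
Summing one r·B term per recipient: 3·0.5·0.324 + 4·0.25·0.0411 + 2·0.5·0.523 = 1.0501.
1.0501 > 0.83: the indirect benefit exceeds the cost.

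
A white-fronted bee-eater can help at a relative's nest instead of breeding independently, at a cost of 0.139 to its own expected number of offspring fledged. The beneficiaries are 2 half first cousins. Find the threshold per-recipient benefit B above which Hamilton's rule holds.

1.112

r to a half first cousin = 1/16 (half first cousins share one grandparent — one path of length 4: r = (1/2)^4 = 1/16).
Hamilton's rule with n recipients of equal r: n·r·B > C, so B > C/(n·r) = 0.139/(2·0.0625) = 1.112.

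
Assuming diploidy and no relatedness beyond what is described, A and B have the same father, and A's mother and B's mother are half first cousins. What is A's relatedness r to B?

0.265625

With two independent routes of shared ancestry, r is the sum of the two contributions.
A and B are related in two ways: half-sibs through their shared father (r = 1/4) and half second cousins through their mothers (r = 1/64).
r = 1/4 + 1/64 = 17/64 = 0.265625.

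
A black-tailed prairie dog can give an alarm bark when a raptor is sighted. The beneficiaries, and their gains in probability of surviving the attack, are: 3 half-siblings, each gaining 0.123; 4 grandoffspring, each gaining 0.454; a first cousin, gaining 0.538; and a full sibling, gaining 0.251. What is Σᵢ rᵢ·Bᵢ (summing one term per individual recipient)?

r to a half-sibling = 0.25 (half-sibs share one parent — one path of length 2: r = (1/2)^2 = 1/4).
r to a grandoffspring = 1/4 (two parent–offspring links: r = (1/2)^2 = 1/4).
r to a first cousin = 1/8 (first cousins share one grandparent pair — two paths of length 4: r = 2·(1/2)^4 = 1/8).
r to a full sibling = 0.5 (full sibs share both parents — two paths of length 2: r = 2·(1/2)^2 = 1/2).
Summing one r·B term per recipient: 3·0.25·0.123 + 4·0.25·0.454 + 1·0.125·0.538 + 1·0.5·0.251 = 0.739.

0.739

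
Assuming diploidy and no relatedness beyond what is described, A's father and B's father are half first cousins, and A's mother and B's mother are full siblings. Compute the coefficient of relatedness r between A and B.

0.140625

Relatedness sums over independent paths through distinct common ancestors.
A and B are related in two ways: half second cousins through their fathers (r = 1/64) and first cousins through their mothers (r = 1/8).
r = 1/64 + 1/8 = 9/64 = 0.140625.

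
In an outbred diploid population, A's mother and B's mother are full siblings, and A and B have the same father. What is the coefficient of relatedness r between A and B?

0.375

Relatedness sums over independent paths through distinct common ancestors.
A and B are related in two ways: first cousins through their mothers (r = 1/8) and half-sibs through their shared father (r = 1/4).
r = 1/8 + 1/4 = 3/8 = 0.375.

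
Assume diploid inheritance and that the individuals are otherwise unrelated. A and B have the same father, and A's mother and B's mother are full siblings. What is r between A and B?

0.375

Relatedness sums over independent paths through distinct common ancestors.
A and B are related in two ways: half-sibs through their shared father (r = 1/4) and first cousins through their mothers (r = 1/8).
r = 1/4 + 1/8 = 3/8 = 0.375.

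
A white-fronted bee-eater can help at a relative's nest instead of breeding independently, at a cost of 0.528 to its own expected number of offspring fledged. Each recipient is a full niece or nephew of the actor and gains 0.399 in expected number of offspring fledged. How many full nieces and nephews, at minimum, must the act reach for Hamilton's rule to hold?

r to a full niece or nephew = 1/4 (full aunt/uncle↔niece/nephew: two paths of length 3 through the shared grandparent pair: r = 2·(1/2)^3 = 1/4).
Hamilton's rule: n·r·B > C  ⇒  n > C/(r·B) = 0.528/(0.25·0.399) = 5.293.
The smallest integer exceeding 5.293 is 6.

6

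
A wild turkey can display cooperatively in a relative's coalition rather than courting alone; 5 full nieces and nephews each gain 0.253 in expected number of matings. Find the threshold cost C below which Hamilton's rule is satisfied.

r to a full niece or nephew = 1/4 (full aunt/uncle↔niece/nephew: two paths of length 3 through the shared grandparent pair: r = 2·(1/2)^3 = 1/4).
Hamilton's rule: n·r·B > C, so the trait is favored while C < n·r·B = 5·0.25·0.253 = 0.31625.

0.31625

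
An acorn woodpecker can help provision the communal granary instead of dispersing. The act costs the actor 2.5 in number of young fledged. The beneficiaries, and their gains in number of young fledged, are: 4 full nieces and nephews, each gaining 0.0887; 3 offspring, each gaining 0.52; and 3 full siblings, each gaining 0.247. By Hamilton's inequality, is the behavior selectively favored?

No

Hamilton's rule: the trait is favored when the sum of r·B over every recipient exceeds the actor's cost C.
r to a full niece or nephew = 0.25 (full aunt/uncle↔niece/nephew: two paths of length 3 through the shared grandparent pair: r = 2·(1/2)^3 = 1/4).
r to an offspring = 0.5 (one parent–offspring link: r = (1/2)^1 = 1/2).
r to a full sibling = 1/2 (full sibs share both parents — two paths of length 2: r = 2·(1/2)^2 = 1/2).
Summing one r·B term per recipient: 4·0.25·0.0887 + 3·0.5·0.52 + 3·0.5·0.247 = 1.2392.
1.2392 < 2.5: the indirect benefit is less than the cost.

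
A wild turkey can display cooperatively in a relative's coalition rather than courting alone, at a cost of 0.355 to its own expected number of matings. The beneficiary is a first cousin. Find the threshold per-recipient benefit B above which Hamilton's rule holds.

r to a first cousin = 1/8 (first cousins share one grandparent pair — two paths of length 4: r = 2·(1/2)^4 = 1/8).
Hamilton's rule with n recipients of equal r: n·r·B > C, so B > C/(n·r) = 0.355/(1·0.125) = 2.84.

2.84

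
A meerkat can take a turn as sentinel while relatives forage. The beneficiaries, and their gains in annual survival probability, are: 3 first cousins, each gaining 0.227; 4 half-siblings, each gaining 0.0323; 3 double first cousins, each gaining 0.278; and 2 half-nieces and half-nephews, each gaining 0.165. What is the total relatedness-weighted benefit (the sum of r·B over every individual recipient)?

0.367175

r to a first cousin = 1/8 (first cousins share one grandparent pair — two paths of length 4: r = 2·(1/2)^4 = 1/8).
r to a half-sibling = 1/4 (half-sibs share one parent — one path of length 2: r = (1/2)^2 = 1/4).
r to a double first cousin = 0.25 (double first cousins share both grandparent pairs — four paths of length 4: r = 4·(1/2)^4 = 1/4).
r to a half-niece or half-nephew = 1/8 (half-aunt/uncle↔niece/nephew: one path of length 3: r = (1/2)^3 = 1/8).
Summing one r·B term per recipient: 3·0.125·0.227 + 4·0.25·0.0323 + 3·0.25·0.278 + 2·0.125·0.165 = 0.367175.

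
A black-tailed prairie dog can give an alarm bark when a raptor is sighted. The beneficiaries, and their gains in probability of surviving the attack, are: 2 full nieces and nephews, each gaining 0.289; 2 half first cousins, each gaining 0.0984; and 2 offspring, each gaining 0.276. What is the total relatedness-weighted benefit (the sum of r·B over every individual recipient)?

r to a full niece or nephew = 0.25 (full aunt/uncle↔niece/nephew: two paths of length 3 through the shared grandparent pair: r = 2·(1/2)^3 = 1/4).
r to a half first cousin = 1/16 (half first cousins share one grandparent — one path of length 4: r = (1/2)^4 = 1/16).
r to an offspring = 0.5 (one parent–offspring link: r = (1/2)^1 = 1/2).
Summing one r·B term per recipient: 2·0.25·0.289 + 2·0.0625·0.0984 + 2·0.5·0.276 = 0.4328.

0.4328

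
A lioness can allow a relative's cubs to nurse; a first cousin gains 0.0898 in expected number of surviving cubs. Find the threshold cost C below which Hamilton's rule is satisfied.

0.011225

r to a first cousin = 0.125 (first cousins share one grandparent pair — two paths of length 4: r = 2·(1/2)^4 = 1/8).
Hamilton's rule: n·r·B > C, so the trait is favored while C < n·r·B = 1·0.125·0.0898 = 0.011225.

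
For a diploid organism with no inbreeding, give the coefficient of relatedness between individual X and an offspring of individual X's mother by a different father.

Each parent–offspring link contributes a factor of 1/2, and independent paths through distinct common ancestors add.
Half-sibs share one parent — one path of length 2: r = (1/2)^2 = 1/4.

0.25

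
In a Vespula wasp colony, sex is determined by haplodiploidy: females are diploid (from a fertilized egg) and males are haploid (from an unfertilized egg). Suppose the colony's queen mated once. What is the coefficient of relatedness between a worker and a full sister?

Haplodiploid full sisters inherit their father's entire haploid genome identically (contributing 1/2) and on average half of their mother's contribution (1/2 · 1/2 = 1/4); r = 1/2 + 1/4 = 3/4.

0.75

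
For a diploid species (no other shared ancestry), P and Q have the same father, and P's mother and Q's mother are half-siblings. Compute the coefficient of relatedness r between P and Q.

0.3125

With two independent routes of shared ancestry, r is the sum of the two contributions.
P and Q are related in two ways: half-sibs through their shared father (r = 1/4) and half first cousins through their mothers (r = 1/16).
r = 1/4 + 1/16 = 5/16 = 0.3125.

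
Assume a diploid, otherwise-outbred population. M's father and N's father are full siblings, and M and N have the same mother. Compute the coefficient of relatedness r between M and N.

Relatedness sums over independent paths through distinct common ancestors.
M and N are related in two ways: first cousins through their fathers (r = 1/8) and half-sibs through their shared mother (r = 1/4).
r = 1/8 + 1/4 = 0.375.

0.375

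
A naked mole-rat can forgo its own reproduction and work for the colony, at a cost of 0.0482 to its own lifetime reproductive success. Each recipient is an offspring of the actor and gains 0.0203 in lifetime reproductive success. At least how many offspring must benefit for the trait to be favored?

r to an offspring = 1/2 (one parent–offspring link: r = (1/2)^1 = 1/2).
Hamilton's rule: n·r·B > C  ⇒  n > C/(r·B) = 0.0482/(0.5·0.0203) = 4.749.
The smallest integer exceeding 4.749 is 5.

5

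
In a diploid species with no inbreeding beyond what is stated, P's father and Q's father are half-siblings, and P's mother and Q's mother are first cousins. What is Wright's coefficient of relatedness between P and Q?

0.09375

With two independent routes of shared ancestry, r is the sum of the two contributions.
P and Q are related in two ways: half first cousins through their fathers (r = 1/16) and second cousins through their mothers (r = 1/32).
r = 1/16 + 1/32 = 0.09375.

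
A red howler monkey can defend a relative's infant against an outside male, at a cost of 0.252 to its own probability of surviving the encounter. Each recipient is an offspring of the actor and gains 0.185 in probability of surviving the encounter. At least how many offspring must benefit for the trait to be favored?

3

r to an offspring = 0.5 (one parent–offspring link: r = (1/2)^1 = 1/2).
Hamilton's rule: n·r·B > C  ⇒  n > C/(r·B) = 0.252/(0.5·0.185) = 2.724.
The smallest integer exceeding 2.724 is 3.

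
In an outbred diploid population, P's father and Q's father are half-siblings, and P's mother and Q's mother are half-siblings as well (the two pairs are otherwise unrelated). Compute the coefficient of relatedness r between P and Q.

Wright's path rule: contributions from independent ancestry routes add.
P and Q are related in two ways: half first cousins through their fathers (r = 1/16) and half first cousins through their mothers (r = 1/16).
r = 1/16 + 1/16 = 1/8 = 0.125.

0.125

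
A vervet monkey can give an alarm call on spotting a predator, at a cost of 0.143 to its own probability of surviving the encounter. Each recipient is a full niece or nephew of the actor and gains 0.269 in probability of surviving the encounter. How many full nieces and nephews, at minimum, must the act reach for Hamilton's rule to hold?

r to a full niece or nephew = 0.25 (full aunt/uncle↔niece/nephew: two paths of length 3 through the shared grandparent pair: r = 2·(1/2)^3 = 1/4).
Hamilton's rule: n·r·B > C  ⇒  n > C/(r·B) = 0.143/(0.25·0.269) = 2.126.
The smallest integer exceeding 2.126 is 3.

3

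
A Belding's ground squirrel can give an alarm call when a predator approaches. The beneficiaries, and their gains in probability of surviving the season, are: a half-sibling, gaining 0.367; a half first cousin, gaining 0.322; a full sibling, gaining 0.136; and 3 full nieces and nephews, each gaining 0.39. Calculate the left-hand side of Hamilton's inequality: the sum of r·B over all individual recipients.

r to a half-sibling = 0.25 (half-sibs share one parent — one path of length 2: r = (1/2)^2 = 1/4).
r to a half first cousin = 0.0625 (half first cousins share one grandparent — one path of length 4: r = (1/2)^4 = 1/16).
r to a full sibling = 1/2 (full sibs share both parents — two paths of length 2: r = 2·(1/2)^2 = 1/2).
r to a full niece or nephew = 1/4 (full aunt/uncle↔niece/nephew: two paths of length 3 through the shared grandparent pair: r = 2·(1/2)^3 = 1/4).
Summing one r·B term per recipient: 1·0.25·0.367 + 1·0.0625·0.322 + 1·0.5·0.136 + 3·0.25·0.39 = 0.472375.

0.472375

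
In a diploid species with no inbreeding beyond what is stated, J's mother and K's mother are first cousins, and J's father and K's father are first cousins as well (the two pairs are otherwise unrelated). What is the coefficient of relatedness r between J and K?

With two independent routes of shared ancestry, r is the sum of the two contributions.
J and K are related in two ways: second cousins through their mothers (r = 1/32) and second cousins through their fathers (r = 1/32).
r = 1/32 + 1/32 = 0.0625.

0.0625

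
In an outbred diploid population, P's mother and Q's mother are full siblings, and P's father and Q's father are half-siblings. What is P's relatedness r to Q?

With two independent routes of shared ancestry, r is the sum of the two contributions.
P and Q are related in two ways: first cousins through their mothers (r = 1/8) and half first cousins through their fathers (r = 1/16).
r = 1/8 + 1/16 = 0.1875.

0.1875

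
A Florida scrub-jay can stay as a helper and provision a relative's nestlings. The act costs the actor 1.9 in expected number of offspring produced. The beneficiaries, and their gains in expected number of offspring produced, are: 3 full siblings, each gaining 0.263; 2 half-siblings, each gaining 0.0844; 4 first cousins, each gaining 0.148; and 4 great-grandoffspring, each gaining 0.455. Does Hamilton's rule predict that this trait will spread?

Hamilton's rule: the trait is favored when the sum of r·B over every recipient exceeds the actor's cost C.
r to a full sibling = 0.5 (full sibs share both parents — two paths of length 2: r = 2·(1/2)^2 = 1/2).
r to a half-sibling = 0.25 (half-sibs share one parent — one path of length 2: r = (1/2)^2 = 1/4).
r to a first cousin = 1/8 (first cousins share one grandparent pair — two paths of length 4: r = 2·(1/2)^4 = 1/8).
r to a great-grandoffspring = 0.125 (three parent–offspring links: r = (1/2)^3 = 1/8).
Summing one r·B term per recipient: 3·0.5·0.263 + 2·0.25·0.0844 + 4·0.125·0.148 + 4·0.125·0.455 = 0.7382.
0.7382 < 1.9: the indirect benefit is less than the cost.

No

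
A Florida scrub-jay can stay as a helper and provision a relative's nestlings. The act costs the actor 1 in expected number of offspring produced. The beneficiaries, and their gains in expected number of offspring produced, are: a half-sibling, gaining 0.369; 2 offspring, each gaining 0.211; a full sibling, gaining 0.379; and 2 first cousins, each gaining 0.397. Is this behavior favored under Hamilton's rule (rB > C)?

Hamilton's rule: the trait is favored when the sum of r·B over every recipient exceeds the actor's cost C.
r to a half-sibling = 0.25 (half-sibs share one parent — one path of length 2: r = (1/2)^2 = 1/4).
r to an offspring = 1/2 (one parent–offspring link: r = (1/2)^1 = 1/2).
r to a full sibling = 0.5 (full sibs share both parents — two paths of length 2: r = 2·(1/2)^2 = 1/2).
r to a first cousin = 0.125 (first cousins share one grandparent pair — two paths of length 4: r = 2·(1/2)^4 = 1/8).
Summing one r·B term per recipient: 1·0.25·0.369 + 2·0.5·0.211 + 1·0.5·0.379 + 2·0.125·0.397 = 0.592.
0.592 < 1: the indirect benefit is less than the cost.

No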